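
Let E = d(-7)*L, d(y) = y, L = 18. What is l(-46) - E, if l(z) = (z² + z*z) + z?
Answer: 4312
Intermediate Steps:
E = -126 (E = -7*18 = -126)
l(z) = z + 2*z² (l(z) = (z² + z²) + z = 2*z² + z = z + 2*z²)
l(-46) - E = -46*(1 + 2*(-46)) - 1*(-126) = -46*(1 - 92) + 126 = -46*(-91) + 126 = 4186 + 126 = 4312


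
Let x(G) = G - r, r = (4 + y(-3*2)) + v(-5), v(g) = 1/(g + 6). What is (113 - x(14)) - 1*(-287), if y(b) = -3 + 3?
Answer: 391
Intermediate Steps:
y(b) = 0
v(g) = 1/(6 + g)
r = 5 (r = (4 + 0) + 1/(6 - 5) = 4 + 1/1 = 4 + 1 = 5)
x(G) = -5 + G (x(G) = G - 1*5 = G - 5 = -5 + G)
(113 - x(14)) - 1*(-287) = (113 - (-5 + 14)) - 1*(-287) = (113 - 1*9) + 287 = (113 - 9) + 287 = 104 + 287 = 391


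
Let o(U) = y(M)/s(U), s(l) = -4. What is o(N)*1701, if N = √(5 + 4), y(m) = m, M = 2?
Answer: -1701/2 ≈ -850.50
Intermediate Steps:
N = 3 (N = √9 = 3)
o(U) = -½ (o(U) = 2/(-4) = 2*(-¼) = -½)
o(N)*1701 = -½*1701 = -1701/2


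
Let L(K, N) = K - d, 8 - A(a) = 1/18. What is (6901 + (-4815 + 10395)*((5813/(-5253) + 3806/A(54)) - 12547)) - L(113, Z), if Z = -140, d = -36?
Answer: -1532824764704/22763 ≈ -6.7338e+7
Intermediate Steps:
A(a) = 143/18 (A(a) = 8 - 1/18 = 143/18)
L(K, N) = 36 + K (L(K, N) = K - 1*(-36) = K + 36 = 36 + K)
(6901 + (-4815 + 10395)*((5813/(-5253) + 3806/A(54)) - 12547)) - L(113, Z) = (6901 + (-4815 + 10395)*((5813/(-5253) + 3806/(143/18)) - 12547)) - (36 + 113) = (6901 + 5580*((5813*(-1/5253) + 3806*(18/143)) - 12547)) - 1*149 = (6901 + 5580*((-5813/5253 + 6228/13) - 12547)) - 149 = (6901 + 5580*(32640115/68289 - 12547)) - 149 = (6901 + 5580*(-824181968/68289)) - 149 = (6901 - 1532978460480/22763) - 149 = -1532821373017/22763 - 149 = -1532824764704/22763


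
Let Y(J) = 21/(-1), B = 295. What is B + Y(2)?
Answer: 274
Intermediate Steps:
Y(J) = -21 (Y(J) = 21*(-1) = -21)
B + Y(2) = 295 - 21 = 274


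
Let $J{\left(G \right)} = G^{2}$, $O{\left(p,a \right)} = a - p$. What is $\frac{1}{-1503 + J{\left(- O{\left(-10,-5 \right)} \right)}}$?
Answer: $- \frac{1}{1478} \approx -0.00067659$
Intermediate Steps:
$\frac{1}{-1503 + J{\left(- O{\left(-10,-5 \right)} \right)}} = \frac{1}{-1503 + \left(- (-5 - -10)\right)^{2}} = \frac{1}{-1503 + \left(- (-5 + 10)\right)^{2}} = \frac{1}{-1503 + \left(\left(-1\right) 5\right)^{2}} = \frac{1}{-1503 + \left(-5\right)^{2}} = \frac{1}{-1503 + 25} = \frac{1}{-1478} = - \frac{1}{1478}$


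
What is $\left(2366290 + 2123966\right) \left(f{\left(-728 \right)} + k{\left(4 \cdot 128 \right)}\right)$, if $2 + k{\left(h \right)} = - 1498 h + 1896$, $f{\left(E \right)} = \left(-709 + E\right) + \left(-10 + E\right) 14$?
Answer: $-3488259863856$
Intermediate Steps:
$f{\left(E \right)} = -849 + 15 E$ ($f{\left(E \right)} = \left(-709 + E\right) + \left(-140 + 14 E\right) = -849 + 15 E$)
$k{\left(h \right)} = 1894 - 1498 h$ ($k{\left(h \right)} = -2 - \left(-1896 + 1498 h\right) = 1894 - 1498 h$)
$\left(2366290 + 2123966\right) \left(f{\left(-728 \right)} + k{\left(4 \cdot 128 \right)}\right) = \left(2366290 + 2123966\right) \left(\left(-849 + 15 \left(-728\right)\right) + \left(1894 - 1498 \cdot 4 \cdot 128\right)\right) = 4490256 \left(\left(-849 - 10920\right) + \left(1894 - 766976\right)\right) = 4490256 \left(-11769 + \left(1894 - 766976\right)\right) = 4490256 \left(-11769 - 765082\right) = 4490256 \left(-776851\right) = -3488259863856$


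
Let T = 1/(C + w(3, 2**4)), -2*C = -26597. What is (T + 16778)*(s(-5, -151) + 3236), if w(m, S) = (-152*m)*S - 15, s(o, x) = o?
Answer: 649161379512/11975 ≈ 5.4210e+7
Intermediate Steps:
w(m, S) = -15 - 152*S*m (w(m, S) = -152*S*m - 15 = -15 - 152*S*m)
C = 26597/2 (C = -1/2*(-26597) = 26597/2 ≈ 13299.)
T = 2/11975 (T = 1/(26597/2 + (-15 - 152*2**4*3)) = 1/(26597/2 + (-15 - 152*16*3)) = 1/(26597/2 + (-15 - 7296)) = 1/(26597/2 - 7311) = 1/(11975/2) = 2/11975 ≈ 0.00016701)
(T + 16778)*(s(-5, -151) + 3236) = (2/11975 + 16778)*(-5 + 3236) = (200916552/11975)*3231 = 649161379512/11975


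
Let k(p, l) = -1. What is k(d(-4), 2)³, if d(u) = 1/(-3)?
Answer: -1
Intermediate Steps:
d(u) = -⅓ (d(u) = 1*(-⅓) = -⅓)
k(d(-4), 2)³ = (-1)³ = -1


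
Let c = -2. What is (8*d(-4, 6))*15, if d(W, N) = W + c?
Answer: -720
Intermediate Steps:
d(W, N) = -2 + W (d(W, N) = W - 2 = -2 + W)
(8*d(-4, 6))*15 = (8*(-2 - 4))*15 = (8*(-6))*15 = -48*15 = -720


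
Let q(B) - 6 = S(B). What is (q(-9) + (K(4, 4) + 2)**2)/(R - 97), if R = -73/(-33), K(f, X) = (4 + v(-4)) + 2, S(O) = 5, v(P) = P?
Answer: -891/3128 ≈ -0.28485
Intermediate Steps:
K(f, X) = 2 (K(f, X) = (4 - 4) + 2 = 0 + 2 = 2)
q(B) = 11 (q(B) = 6 + 5 = 11)
R = 73/33 (R = -73*(-1/33) = 73/33 ≈ 2.2121)
(q(-9) + (K(4, 4) + 2)**2)/(R - 97) = (11 + (2 + 2)**2)/(73/33 - 97) = (11 + 4**2)/(-3128/33) = (11 + 16)*(-33/3128) = 27*(-33/3128) = -891/3128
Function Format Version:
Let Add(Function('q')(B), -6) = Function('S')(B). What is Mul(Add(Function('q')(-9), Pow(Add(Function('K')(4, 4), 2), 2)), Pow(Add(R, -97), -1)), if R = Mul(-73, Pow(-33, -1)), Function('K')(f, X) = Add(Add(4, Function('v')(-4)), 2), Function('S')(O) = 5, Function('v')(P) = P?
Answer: Rational(-891, 3128) ≈ -0.28485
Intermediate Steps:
Function('K')(f, X) = 2 (Function('K')(f, X) = Add(Add(4, -4), 2) = Add(0, 2) = 2)
Function('q')(B) = 11 (Function('q')(B) = Add(6, 5) = 11)
R = Rational(73, 33) (R = Mul(-73, Rational(-1, 33)) = Rational(73, 33) ≈ 2.2121)
Mul(Add(Function('q')(-9), Pow(Add(Function('K')(4, 4), 2), 2)), Pow(Add(R, -97), -1)) = Mul(Add(11, Pow(Add(2, 2), 2)), Pow(Add(Rational(73, 33), -97), -1)) = Mul(Add(11, Pow(4, 2)), Pow(Rational(-3128, 33), -1)) = Mul(Add(11, 16), Rational(-33, 3128)) = Mul(27, Rational(-33, 3128)) = Rational(-891, 3128)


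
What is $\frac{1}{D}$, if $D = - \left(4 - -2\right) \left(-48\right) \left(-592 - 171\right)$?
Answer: $- \frac{1}{219744} \approx -4.5507 \cdot 10^{-6}$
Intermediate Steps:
$D = -219744$ ($D = - \left(4 + 2\right) \left(-48\right) \left(-763\right) = - 6 \left(-48\right) \left(-763\right) = \left(-1\right) \left(-288\right) \left(-763\right) = 288 \left(-763\right) = -219744$)
$\frac{1}{D} = \frac{1}{-219744} = - \frac{1}{219744}$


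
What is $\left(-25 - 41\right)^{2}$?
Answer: $4356$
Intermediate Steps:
$\left(-25 - 41\right)^{2} = \left(-66\right)^{2} = 4356$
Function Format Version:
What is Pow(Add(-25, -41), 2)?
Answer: 4356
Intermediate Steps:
Pow(Add(-25, -41), 2) = Pow(-66, 2) = 4356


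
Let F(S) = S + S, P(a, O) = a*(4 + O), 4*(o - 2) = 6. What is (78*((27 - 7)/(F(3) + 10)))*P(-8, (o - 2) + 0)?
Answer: -4290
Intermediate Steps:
o = 7/2 (o = 2 + (¼)*6 = 2 + 3/2 = 7/2 ≈ 3.5000)
F(S) = 2*S
(78*((27 - 7)/(F(3) + 10)))*P(-8, (o - 2) + 0) = (78*((27 - 7)/(2*3 + 10)))*(-8*(4 + ((7/2 - 2) + 0))) = (78*(20/(6 + 10)))*(-8*(4 + (3/2 + 0))) = (78*(20/16))*(-8*(4 + 3/2)) = (78*(20*(1/16)))*(-8*11/2) = (78*(5/4))*(-44) = (195/2)*(-44) = -4290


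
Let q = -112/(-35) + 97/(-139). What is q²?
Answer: 3024121/483025 ≈ 6.2608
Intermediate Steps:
q = 1739/695 (q = -112*(-1/35) + 97*(-1/139) = 16/5 - 97/139 = 1739/695 ≈ 2.5022)
q² = (1739/695)² = 3024121/483025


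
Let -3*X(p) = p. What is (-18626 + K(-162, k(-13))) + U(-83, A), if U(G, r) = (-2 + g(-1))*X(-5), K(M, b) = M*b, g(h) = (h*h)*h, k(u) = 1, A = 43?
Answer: -18793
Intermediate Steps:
X(p) = -p/3
g(h) = h**3 (g(h) = h**2*h = h**3)
U(G, r) = -5 (U(G, r) = (-2 + (-1)**3)*(-1/3*(-5)) = (-2 - 1)*(5/3) = -3*5/3 = -5)
(-18626 + K(-162, k(-13))) + U(-83, A) = (-18626 - 162*1) - 5 = (-18626 - 162) - 5 = -18788 - 5 = -18793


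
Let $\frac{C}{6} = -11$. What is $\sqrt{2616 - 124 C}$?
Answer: $60 \sqrt{3} \approx 103.92$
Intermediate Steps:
$C = -66$ ($C = 6 \left(-11\right) = -66$)
$\sqrt{2616 - 124 C} = \sqrt{2616 - -8184} = \sqrt{2616 + 8184} = \sqrt{10800} = 60 \sqrt{3}$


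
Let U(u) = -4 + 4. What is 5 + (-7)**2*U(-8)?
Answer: 5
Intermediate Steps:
U(u) = 0
5 + (-7)**2*U(-8) = 5 + (-7)**2*0 = 5 + 49*0 = 5 + 0 = 5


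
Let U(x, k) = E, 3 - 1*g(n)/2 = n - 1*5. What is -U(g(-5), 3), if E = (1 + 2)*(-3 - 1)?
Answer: 12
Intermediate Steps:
g(n) = 16 - 2*n (g(n) = 6 - 2*(n - 1*5) = 6 - 2*(n - 5) = 6 - 2*(-5 + n) = 6 + (10 - 2*n) = 16 - 2*n)
E = -12 (E = 3*(-4) = -12)
U(x, k) = -12
-U(g(-5), 3) = -1*(-12) = 12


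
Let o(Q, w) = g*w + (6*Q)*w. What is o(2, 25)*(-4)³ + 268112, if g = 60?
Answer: 152912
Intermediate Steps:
o(Q, w) = 60*w + 6*Q*w (o(Q, w) = 60*w + (6*Q)*w = 60*w + 6*Q*w)
o(2, 25)*(-4)³ + 268112 = (6*25*(10 + 2))*(-4)³ + 268112 = (6*25*12)*(-64) + 268112 = 1800*(-64) + 268112 = -115200 + 268112 = 152912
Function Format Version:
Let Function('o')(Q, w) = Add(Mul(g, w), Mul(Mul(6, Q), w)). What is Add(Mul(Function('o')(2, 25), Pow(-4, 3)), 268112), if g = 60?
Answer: 152912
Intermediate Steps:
Function('o')(Q, w) = Add(Mul(60, w), Mul(6, Q, w)) (Function('o')(Q, w) = Add(Mul(60, w), Mul(Mul(6, Q), w)) = Add(Mul(60, w), Mul(6, Q, w)))
Add(Mul(Function('o')(2, 25), Pow(-4, 3)), 268112) = Add(Mul(Mul(6, 25, Add(10, 2)), Pow(-4, 3)), 268112) = Add(Mul(Mul(6, 25, 12), -64), 268112) = Add(Mul(1800, -64), 268112) = Add(-115200, 268112) = 152912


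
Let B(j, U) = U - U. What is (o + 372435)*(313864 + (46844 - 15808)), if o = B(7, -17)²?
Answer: 128452831500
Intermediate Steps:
B(j, U) = 0
o = 0 (o = 0² = 0)
(o + 372435)*(313864 + (46844 - 15808)) = (0 + 372435)*(313864 + (46844 - 15808)) = 372435*(313864 + 31036) = 372435*344900 = 128452831500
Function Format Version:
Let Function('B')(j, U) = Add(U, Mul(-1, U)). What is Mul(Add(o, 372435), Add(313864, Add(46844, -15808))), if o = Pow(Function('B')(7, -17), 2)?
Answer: 128452831500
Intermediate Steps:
Function('B')(j, U) = 0
o = 0 (o = Pow(0, 2) = 0)
Mul(Add(o, 372435), Add(313864, Add(46844, -15808))) = Mul(Add(0, 372435), Add(313864, Add(46844, -15808))) = Mul(372435, Add(313864, 31036)) = Mul(372435, 344900) = 128452831500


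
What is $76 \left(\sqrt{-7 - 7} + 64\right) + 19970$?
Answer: $24834 + 76 i \sqrt{14} \approx 24834.0 + 284.37 i$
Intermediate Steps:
$76 \left(\sqrt{-7 - 7} + 64\right) + 19970 = 76 \left(\sqrt{-14} + 64\right) + 19970 = 76 \left(i \sqrt{14} + 64\right) + 19970 = 76 \left(64 + i \sqrt{14}\right) + 19970 = \left(4864 + 76 i \sqrt{14}\right) + 19970 = 24834 + 76 i \sqrt{14}$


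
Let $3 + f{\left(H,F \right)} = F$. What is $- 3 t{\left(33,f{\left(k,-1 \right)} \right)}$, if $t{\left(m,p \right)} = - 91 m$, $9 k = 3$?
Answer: $9009$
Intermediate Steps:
$k = \frac{1}{3}$ ($k = \frac{1}{9} \cdot 3 = \frac{1}{3} \approx 0.33333$)
$f{\left(H,F \right)} = -3 + F$
$- 3 t{\left(33,f{\left(k,-1 \right)} \right)} = - 3 \left(\left(-91\right) 33\right) = \left(-3\right) \left(-3003\right) = 9009$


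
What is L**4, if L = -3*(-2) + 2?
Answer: 4096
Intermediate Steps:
L = 8 (L = 6 + 2 = 8)
L**4 = 8**4 = 4096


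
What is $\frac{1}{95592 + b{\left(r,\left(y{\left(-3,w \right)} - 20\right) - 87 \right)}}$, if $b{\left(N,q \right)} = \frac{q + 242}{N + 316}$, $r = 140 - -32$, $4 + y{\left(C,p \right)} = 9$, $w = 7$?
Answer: $\frac{122}{11662259} \approx 1.0461 \cdot 10^{-5}$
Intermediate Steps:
$y{\left(C,p \right)} = 5$ ($y{\left(C,p \right)} = -4 + 9 = 5$)
$r = 172$ ($r = 140 + 32 = 172$)
$b{\left(N,q \right)} = \frac{242 + q}{316 + N}$
$\frac{1}{95592 + b{\left(r,\left(y{\left(-3,w \right)} - 20\right) - 87 \right)}} = \frac{1}{95592 + \frac{242 + \left(\left(5 - 20\right) - 87\right)}{316 + 172}} = \frac{1}{95592 + \frac{242 - 102}{488}} = \frac{1}{95592 + \frac{1}{488} \cdot 140} = \frac{1}{95592 + \frac{35}{122}} = \frac{1}{\frac{11662259}{122}} = \frac{122}{11662259}$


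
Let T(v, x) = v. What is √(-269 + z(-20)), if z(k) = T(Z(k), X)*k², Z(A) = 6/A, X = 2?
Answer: I*√389 ≈ 19.723*I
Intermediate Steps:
z(k) = 6*k (z(k) = (6/k)*k² = 6*k)
√(-269 + z(-20)) = √(-269 + 6*(-20)) = √(-269 - 120) = √(-389) = I*√389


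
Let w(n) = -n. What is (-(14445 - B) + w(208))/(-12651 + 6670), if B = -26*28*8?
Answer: 20477/5981 ≈ 3.4237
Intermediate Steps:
B = -5824 (B = -728*8 = -5824)
(-(14445 - B) + w(208))/(-12651 + 6670) = (-(14445 - 1*(-5824)) - 1*208)/(-12651 + 6670) = (-(14445 + 5824) - 208)/(-5981) = (-1*20269 - 208)*(-1/5981) = (-20269 - 208)*(-1/5981) = -20477*(-1/5981) = 20477/5981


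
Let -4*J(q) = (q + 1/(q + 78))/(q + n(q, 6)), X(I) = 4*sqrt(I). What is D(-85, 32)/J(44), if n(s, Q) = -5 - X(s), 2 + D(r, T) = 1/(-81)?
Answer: 79544/11151 - 636352*sqrt(11)/434889 ≈ 2.2803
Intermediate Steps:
D(r, T) = -163/81 (D(r, T) = -2 + 1/(-81) = -2 - 1/81 = -163/81)
n(s, Q) = -5 - 4*sqrt(s)
J(q) = -(q + 1/(78 + q))/(4*(-5 + q - 4*sqrt(q))) (J(q) = -(q + 1/(q + 78))/(4*(q + (-5 - 4*sqrt(q)))) = -(q + 1/(78 + q))/(4*(-5 + q - 4*sqrt(q))))
D(-85, 32)/J(44) = -163*4*(-390 + 44**2 - 624*sqrt(11) - 352*sqrt(11) + 73*44)/(-1 - 1*44**2 - 78*44)/81 = -163*4*(-390 + 1936 - 624*sqrt(11) - 352*sqrt(11) + 3212)/(-1 - 1*1936 - 3432)/81 = -163*4*(-390 + 1936 - 624*sqrt(11) - 352*sqrt(11) + 3212)/(-1 - 1936 - 3432)/81 = -(-79544/11151 + 636352*sqrt(11)/434889) = -163*(-1464/413 + 3904*sqrt(11)/5369)/81 = 79544/11151 - 636352*sqrt(11)/434889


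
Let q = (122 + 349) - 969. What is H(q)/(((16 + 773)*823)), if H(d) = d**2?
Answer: 82668/216449 ≈ 0.38193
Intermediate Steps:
q = -498 (q = 471 - 969 = -498)
H(q)/(((16 + 773)*823)) = (-498)**2/(((16 + 773)*823)) = 248004/((789*823)) = 248004/649347 = 248004*(1/649347) = 82668/216449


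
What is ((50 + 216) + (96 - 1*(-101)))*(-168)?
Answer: -77784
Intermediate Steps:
((50 + 216) + (96 - 1*(-101)))*(-168) = (266 + (96 + 101))*(-168) = (266 + 197)*(-168) = 463*(-168) = -77784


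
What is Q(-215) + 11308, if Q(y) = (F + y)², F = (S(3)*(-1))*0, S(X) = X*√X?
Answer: 57533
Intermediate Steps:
S(X) = X^(3/2)
F = 0 (F = (3^(3/2)*(-1))*0 = ((3*√3)*(-1))*0 = -3*√3*0 = 0)
Q(y) = y² (Q(y) = (0 + y)² = y²)
Q(-215) + 11308 = (-215)² + 11308 = 46225 + 11308 = 57533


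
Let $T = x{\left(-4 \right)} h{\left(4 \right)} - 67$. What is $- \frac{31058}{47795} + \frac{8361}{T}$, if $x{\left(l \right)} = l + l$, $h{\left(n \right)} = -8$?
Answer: $- \frac{133235723}{47795} \approx -2787.6$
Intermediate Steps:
$x{\left(l \right)} = 2 l$
$T = -3$ ($T = 2 \left(-4\right) \left(-8\right) - 67 = \left(-8\right) \left(-8\right) - 67 = 64 - 67 = -3$)
$- \frac{31058}{47795} + \frac{8361}{T} = - \frac{31058}{47795} + \frac{8361}{-3} = \left(-31058\right) \frac{1}{47795} + 8361 \left(- \frac{1}{3}\right) = - \frac{31058}{47795} - 2787 = - \frac{133235723}{47795}$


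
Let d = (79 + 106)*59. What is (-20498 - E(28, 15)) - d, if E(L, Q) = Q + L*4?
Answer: -31540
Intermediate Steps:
E(L, Q) = Q + 4*L
d = 10915 (d = 185*59 = 10915)
(-20498 - E(28, 15)) - d = (-20498 - (15 + 4*28)) - 1*10915 = (-20498 - (15 + 112)) - 10915 = (-20498 - 1*127) - 10915 = (-20498 - 127) - 10915 = -20625 - 10915 = -31540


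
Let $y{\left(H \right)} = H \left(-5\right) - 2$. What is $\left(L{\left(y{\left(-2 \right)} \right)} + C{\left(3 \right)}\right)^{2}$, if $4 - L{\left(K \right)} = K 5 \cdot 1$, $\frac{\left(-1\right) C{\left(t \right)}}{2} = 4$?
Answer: $1936$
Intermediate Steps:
$y{\left(H \right)} = -2 - 5 H$ ($y{\left(H \right)} = - 5 H - 2 = -2 - 5 H$)
$C{\left(t \right)} = -8$ ($C{\left(t \right)} = \left(-2\right) 4 = -8$)
$L{\left(K \right)} = 4 - 5 K$ ($L{\left(K \right)} = 4 - K 5 \cdot 1 = 4 - 5 K 1 = 4 - 5 K$)
$\left(L{\left(y{\left(-2 \right)} \right)} + C{\left(3 \right)}\right)^{2} = \left(\left(4 - 5 \left(-2 - -10\right)\right) - 8\right)^{2} = \left(\left(4 - 5 \left(-2 + 10\right)\right) - 8\right)^{2} = \left(\left(4 - 40\right) - 8\right)^{2} = \left(-36 - 8\right)^{2} = \left(-44\right)^{2} = 1936$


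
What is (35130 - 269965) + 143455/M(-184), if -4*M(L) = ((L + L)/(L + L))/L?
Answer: 105348045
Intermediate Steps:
M(L) = -1/(4*L) (M(L) = -(L + L)/(L + L)/(4*L) = -(2*L)/((2*L))/(4*L) = -(2*L)*(1/(2*L))/(4*L) = -1/(4*L))
(35130 - 269965) + 143455/M(-184) = (35130 - 269965) + 143455/((-1/4/(-184))) = -234835 + 143455/((-1/4*(-1/184))) = -234835 + 143455/(1/736) = -234835 + 143455*736 = -234835 + 105582880 = 105348045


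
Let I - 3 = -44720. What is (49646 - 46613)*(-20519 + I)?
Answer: -197860788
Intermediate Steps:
I = -44717 (I = 3 - 44720 = -44717)
(49646 - 46613)*(-20519 + I) = (49646 - 46613)*(-20519 - 44717) = 3033*(-65236) = -197860788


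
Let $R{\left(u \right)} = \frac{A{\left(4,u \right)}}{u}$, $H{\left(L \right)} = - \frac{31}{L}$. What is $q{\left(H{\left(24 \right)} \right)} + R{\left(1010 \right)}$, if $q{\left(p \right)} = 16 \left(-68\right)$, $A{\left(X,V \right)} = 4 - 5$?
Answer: $- \frac{1098881}{1010} \approx -1088.0$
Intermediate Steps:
$A{\left(X,V \right)} = -1$
$q{\left(p \right)} = -1088$
$R{\left(u \right)} = - \frac{1}{u}$
$q{\left(H{\left(24 \right)} \right)} + R{\left(1010 \right)} = -1088 - \frac{1}{1010} = - \frac{1098881}{1010}$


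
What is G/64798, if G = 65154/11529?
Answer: 10859/124509357 ≈ 8.7214e-5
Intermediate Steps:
G = 21718/3843 (G = 65154*(1/11529) = 21718/3843 ≈ 5.6513)
G/64798 = (21718/3843)/64798 = (21718/3843)*(1/64798) = 10859/124509357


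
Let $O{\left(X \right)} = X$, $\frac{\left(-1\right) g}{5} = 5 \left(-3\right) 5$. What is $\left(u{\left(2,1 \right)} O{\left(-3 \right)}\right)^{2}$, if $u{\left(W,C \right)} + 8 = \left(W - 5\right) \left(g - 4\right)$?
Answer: $11309769$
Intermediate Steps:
$g = 375$ ($g = - 5 \cdot 5 \left(-3\right) 5 = - 5 \left(\left(-15\right) 5\right) = \left(-5\right) \left(-75\right) = 375$)
$u{\left(W,C \right)} = -1863 + 371 W$ ($u{\left(W,C \right)} = -8 + \left(W - 5\right) \left(375 - 4\right) = -8 + \left(-5 + W\right) 371 = -8 + \left(-1855 + 371 W\right) = -1863 + 371 W$)
$\left(u{\left(2,1 \right)} O{\left(-3 \right)}\right)^{2} = \left(\left(-1863 + 371 \cdot 2\right) \left(-3\right)\right)^{2} = \left(\left(-1863 + 742\right) \left(-3\right)\right)^{2} = \left(\left(-1121\right) \left(-3\right)\right)^{2} = 3363^{2} = 11309769$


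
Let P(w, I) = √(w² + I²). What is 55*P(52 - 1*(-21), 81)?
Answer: 55*√11890 ≈ 5997.3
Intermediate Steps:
P(w, I) = √(I² + w²)
55*P(52 - 1*(-21), 81) = 55*√(81² + (52 - 1*(-21))²) = 55*√(6561 + (52 + 21)²) = 55*√(6561 + 73²) = 55*√(6561 + 5329) = 55*√11890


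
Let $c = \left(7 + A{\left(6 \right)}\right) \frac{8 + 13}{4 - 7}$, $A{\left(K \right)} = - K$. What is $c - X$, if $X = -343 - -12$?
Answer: $324$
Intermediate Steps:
$c = -7$ ($c = \left(7 - 6\right) \frac{8 + 13}{4 - 7} = \left(7 - 6\right) \frac{21}{-3} = 1 \cdot 21 \left(- \frac{1}{3}\right) = 1 \left(-7\right) = -7$)
$X = -331$ ($X = -343 + 12 = -331$)
$c - X = -7 - -331 = -7 + 331 = 324$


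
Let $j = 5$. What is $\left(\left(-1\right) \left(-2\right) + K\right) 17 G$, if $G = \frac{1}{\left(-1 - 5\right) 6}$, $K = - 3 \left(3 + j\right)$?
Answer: $\frac{187}{18} \approx 10.389$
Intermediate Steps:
$K = -24$ ($K = - 3 \left(3 + 5\right) = \left(-3\right) 8 = -24$)
$G = - \frac{1}{36}$ ($G = \frac{1}{\left(-6\right) 6} = \frac{1}{-36} = - \frac{1}{36} \approx -0.027778$)
$\left(\left(-1\right) \left(-2\right) + K\right) 17 G = \left(\left(-1\right) \left(-2\right) - 24\right) 17 \left(- \frac{1}{36}\right) = \left(2 - 24\right) 17 \left(- \frac{1}{36}\right) = \left(-22\right) 17 \left(- \frac{1}{36}\right) = \left(-374\right) \left(- \frac{1}{36}\right) = \frac{187}{18}$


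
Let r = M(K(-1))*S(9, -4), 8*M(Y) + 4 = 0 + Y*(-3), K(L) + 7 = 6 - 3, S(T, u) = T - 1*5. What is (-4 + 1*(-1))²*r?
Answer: 100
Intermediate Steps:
S(T, u) = -5 + T (S(T, u) = T - 5 = -5 + T)
K(L) = -4 (K(L) = -7 + (6 - 3) = -7 + 3 = -4)
M(Y) = -½ - 3*Y/8 (M(Y) = -½ + (0 + Y*(-3))/8 = -½ + (0 - 3*Y)/8 = -½ + (-3*Y)/8 = -½ - 3*Y/8)
r = 4 (r = (-½ - 3/8*(-4))*(-5 + 9) = (-½ + 3/2)*4 = 1*4 = 4)
(-4 + 1*(-1))²*r = (-4 + 1*(-1))²*4 = (-4 - 1)²*4 = (-5)²*4 = 25*4 = 100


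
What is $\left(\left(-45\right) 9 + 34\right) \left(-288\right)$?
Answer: $106848$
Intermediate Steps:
$\left(\left(-45\right) 9 + 34\right) \left(-288\right) = \left(-405 + 34\right) \left(-288\right) = \left(-371\right) \left(-288\right) = 106848$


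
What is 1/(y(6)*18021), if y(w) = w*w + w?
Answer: 1/756882 ≈ 1.3212e-6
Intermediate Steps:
y(w) = w + w² (y(w) = w² + w = w + w²)
1/(y(6)*18021) = 1/((6*(1 + 6))*18021) = 1/((6*7)*18021) = 1/(42*18021) = 1/756882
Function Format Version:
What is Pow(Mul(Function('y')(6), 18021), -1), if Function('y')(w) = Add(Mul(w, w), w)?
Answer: Rational(1, 756882) ≈ 1.3212e-6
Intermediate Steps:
Function('y')(w) = Add(w, Pow(w, 2)) (Function('y')(w) = Add(Pow(w, 2), w) = Add(w, Pow(w, 2)))
Pow(Mul(Function('y')(6), 18021), -1) = Pow(Mul(Mul(6, Add(1, 6)), 18021), -1) = Pow(Mul(Mul(6, 7), 18021), -1) = Pow(Mul(42, 18021), -1) = Pow(756882, -1) = Rational(1, 756882)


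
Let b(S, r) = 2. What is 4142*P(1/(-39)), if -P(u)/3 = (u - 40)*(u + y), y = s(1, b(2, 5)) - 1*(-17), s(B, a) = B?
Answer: 4532429062/507 ≈ 8.9397e+6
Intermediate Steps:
y = 18 (y = 1 - 1*(-17) = 1 + 17 = 18)
P(u) = -3*(-40 + u)*(18 + u) (P(u) = -3*(u - 40)*(u + 18) = -3*(-40 + u)*(18 + u))
4142*P(1/(-39)) = 4142*(2160 - 3*(1/(-39))² + 66/(-39)) = 4142*(2160 - 3*(-1/39)² + 66*(-1/39)) = 4142*(2160 - 3*1/1521 - 22/13) = 4142*(2160 - 1/507 - 22/13) = 4142*(1094261/507) = 4532429062/507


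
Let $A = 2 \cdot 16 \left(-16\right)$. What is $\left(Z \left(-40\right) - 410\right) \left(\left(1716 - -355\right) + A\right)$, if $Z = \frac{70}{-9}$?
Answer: $- \frac{1387510}{9} \approx -1.5417 \cdot 10^{5}$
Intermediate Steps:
$Z = - \frac{70}{9}$ ($Z = 70 \left(- \frac{1}{9}\right) = - \frac{70}{9} \approx -7.7778$)
$A = -512$ ($A = 32 \left(-16\right) = -512$)
$\left(Z \left(-40\right) - 410\right) \left(\left(1716 - -355\right) + A\right) = \left(\left(- \frac{70}{9}\right) \left(-40\right) - 410\right) \left(\left(1716 - -355\right) - 512\right) = \left(\frac{2800}{9} - 410\right) \left(\left(1716 + 355\right) - 512\right) = - \frac{890 \left(2071 - 512\right)}{9} = \left(- \frac{890}{9}\right) 1559 = - \frac{1387510}{9}$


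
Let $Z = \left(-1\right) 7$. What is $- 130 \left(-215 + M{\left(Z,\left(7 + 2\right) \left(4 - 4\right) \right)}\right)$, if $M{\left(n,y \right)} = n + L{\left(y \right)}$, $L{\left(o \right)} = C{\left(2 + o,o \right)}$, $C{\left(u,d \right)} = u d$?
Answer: $28860$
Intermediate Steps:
$C{\left(u,d \right)} = d u$
$L{\left(o \right)} = o \left(2 + o\right)$
$Z = -7$
$M{\left(n,y \right)} = n + y \left(2 + y\right)$
$- 130 \left(-215 + M{\left(Z,\left(7 + 2\right) \left(4 - 4\right) \right)}\right) = - 130 \left(-215 - \left(7 - \left(7 + 2\right) \left(4 - 4\right) \left(2 + \left(7 + 2\right) \left(4 - 4\right)\right)\right)\right) = - 130 \left(-215 - \left(7 - 9 \cdot 0 \left(2 + 9 \cdot 0\right)\right)\right) = - 130 \left(-215 - \left(7 + 0 \left(2 + 0\right)\right)\right) = - 130 \left(-215 + \left(-7 + 0 \cdot 2\right)\right) = - 130 \left(-215 + \left(-7 + 0\right)\right) = - 130 \left(-215 - 7\right) = \left(-130\right) \left(-222\right) = 28860$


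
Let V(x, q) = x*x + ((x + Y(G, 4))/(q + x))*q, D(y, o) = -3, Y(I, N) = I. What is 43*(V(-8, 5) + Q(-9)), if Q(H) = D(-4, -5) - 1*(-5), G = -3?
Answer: 10879/3 ≈ 3626.3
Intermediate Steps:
V(x, q) = x² + q*(-3 + x)/(q + x) (V(x, q) = x*x + ((x - 3)/(q + x))*q = x² + ((-3 + x)/(q + x))*q = x² + q*(-3 + x)/(q + x))
Q(H) = 2 (Q(H) = -3 - 1*(-5) = -3 + 5 = 2)
43*(V(-8, 5) + Q(-9)) = 43*(((-8)³ - 3*5 + 5*(-8) + 5*(-8)²)/(5 - 8) + 2) = 43*((-512 - 15 - 40 + 5*64)/(-3) + 2) = 43*(-(-512 - 15 - 40 + 320)/3 + 2) = 43*(-⅓*(-247) + 2) = 43*(247/3 + 2) = 43*(253/3) = 10879/3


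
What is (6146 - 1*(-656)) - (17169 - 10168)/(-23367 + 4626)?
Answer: 127483283/18741 ≈ 6802.4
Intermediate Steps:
(6146 - 1*(-656)) - (17169 - 10168)/(-23367 + 4626) = (6146 + 656) - 7001/(-18741) = 6802 - 7001*(-1)/18741 = 6802 - 1*(-7001/18741) = 6802 + 7001/18741 = 127483283/18741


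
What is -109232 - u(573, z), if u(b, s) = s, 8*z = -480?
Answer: -109172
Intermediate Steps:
z = -60 (z = (⅛)*(-480) = -60)
-109232 - u(573, z) = -109232 - 1*(-60) = -109232 + 60 = -109172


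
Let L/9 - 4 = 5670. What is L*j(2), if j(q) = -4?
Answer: -204264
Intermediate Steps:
L = 51066 (L = 36 + 9*5670 = 36 + 51030 = 51066)
L*j(2) = 51066*(-4) = -204264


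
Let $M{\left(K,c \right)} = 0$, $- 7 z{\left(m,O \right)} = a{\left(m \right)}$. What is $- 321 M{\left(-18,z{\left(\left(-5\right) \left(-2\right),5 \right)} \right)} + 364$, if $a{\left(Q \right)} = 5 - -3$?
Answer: $364$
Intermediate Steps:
$a{\left(Q \right)} = 8$ ($a{\left(Q \right)} = 5 + 3 = 8$)
$z{\left(m,O \right)} = - \frac{8}{7}$ ($z{\left(m,O \right)} = \left(- \frac{1}{7}\right) 8 = - \frac{8}{7}$)
$- 321 M{\left(-18,z{\left(\left(-5\right) \left(-2\right),5 \right)} \right)} + 364 = \left(-321\right) 0 + 364 = 0 + 364 = 364$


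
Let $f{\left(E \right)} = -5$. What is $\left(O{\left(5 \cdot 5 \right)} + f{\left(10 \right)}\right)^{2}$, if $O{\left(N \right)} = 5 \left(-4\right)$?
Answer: $625$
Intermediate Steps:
$O{\left(N \right)} = -20$
$\left(O{\left(5 \cdot 5 \right)} + f{\left(10 \right)}\right)^{2} = \left(-20 - 5\right)^{2} = \left(-25\right)^{2} = 625$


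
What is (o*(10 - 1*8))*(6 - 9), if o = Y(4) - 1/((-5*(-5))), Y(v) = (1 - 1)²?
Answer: 6/25 ≈ 0.24000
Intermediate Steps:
Y(v) = 0 (Y(v) = 0² = 0)
o = -1/25 (o = 0 - 1/((-5*(-5))) = 0 - 1/25 = -1/25 ≈ -0.040000)
(o*(10 - 1*8))*(6 - 9) = (-(10 - 1*8)/25)*(6 - 9) = -(10 - 8)/25*(-3) = -1/25*2*(-3) = -2/25*(-3) = 6/25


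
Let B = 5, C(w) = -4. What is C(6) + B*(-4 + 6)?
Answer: 6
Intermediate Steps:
C(6) + B*(-4 + 6) = -4 + 5*(-4 + 6) = -4 + 5*2 = -4 + 10 = 6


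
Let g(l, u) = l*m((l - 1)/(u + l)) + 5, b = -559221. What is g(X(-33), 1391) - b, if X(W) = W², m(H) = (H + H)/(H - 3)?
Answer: 221864618/397 ≈ 5.5885e+5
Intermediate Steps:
m(H) = 2*H/(-3 + H) (m(H) = (2*H)/(-3 + H) = 2*H/(-3 + H))
g(l, u) = 5 + 2*l*(-1 + l)/((-3 + (-1 + l)/(l + u))*(l + u)) (g(l, u) = l*(2*((l - 1)/(u + l))/(-3 + (l - 1)/(u + l))) + 5 = l*(2*((-1 + l)/(l + u))/(-3 + (-1 + l)/(l + u))) + 5 = l*(2*(-1 + l)/((-3 + (-1 + l)/(l + u))*(l + u))) + 5 = 2*l*(-1 + l)/((-3 + (-1 + l)/(l + u))*(l + u)) + 5 = 5 + 2*l*(-1 + l)/((-3 + (-1 + l)/(l + u))*(l + u)))
g(X(-33), 1391) - b = (5 - 2*((-33)²)² + 12*(-33)² + 15*1391)/(1 + 2*(-33)² + 3*1391) - 1*(-559221) = (5 - 2*1089² + 12*1089 + 20865)/(1 + 2*1089 + 4173) + 559221 = (5 - 2*1185921 + 13068 + 20865)/(1 + 2178 + 4173) + 559221 = (5 - 2371842 + 13068 + 20865)/6352 + 559221 = (1/6352)*(-2337904) + 559221 = -146119/397 + 559221 = 221864618/397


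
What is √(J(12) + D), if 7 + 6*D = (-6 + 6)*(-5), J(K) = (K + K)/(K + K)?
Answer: I*√6/6 ≈ 0.40825*I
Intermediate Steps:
J(K) = 1 (J(K) = (2*K)/((2*K)) = (2*K)*(1/(2*K)) = 1)
D = -7/6 (D = -7/6 + ((-6 + 6)*(-5))/6 = -7/6 + (0*(-5))/6 = -7/6 + (⅙)*0 = -7/6 + 0 = -7/6 ≈ -1.1667)
√(J(12) + D) = √(1 - 7/6) = √(-⅙) = I*√6/6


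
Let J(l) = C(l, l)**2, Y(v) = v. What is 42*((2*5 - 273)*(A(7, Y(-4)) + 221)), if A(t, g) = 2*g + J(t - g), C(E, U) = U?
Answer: -3689364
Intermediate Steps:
J(l) = l**2
A(t, g) = (t - g)**2 + 2*g (A(t, g) = 2*g + (t - g)**2 = (t - g)**2 + 2*g)
42*((2*5 - 273)*(A(7, Y(-4)) + 221)) = 42*((2*5 - 273)*(((-4 - 1*7)**2 + 2*(-4)) + 221)) = 42*((10 - 273)*(((-4 - 7)**2 - 8) + 221)) = 42*(-263*(((-11)**2 - 8) + 221)) = 42*(-263*((121 - 8) + 221)) = 42*(-263*(113 + 221)) = 42*(-263*334) = 42*(-87842) = -3689364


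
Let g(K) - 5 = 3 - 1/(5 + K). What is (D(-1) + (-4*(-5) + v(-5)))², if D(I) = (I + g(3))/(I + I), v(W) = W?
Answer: 34225/256 ≈ 133.69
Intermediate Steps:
g(K) = 8 - 1/(5 + K) (g(K) = 5 + (3 - 1/(5 + K)) = 8 - 1/(5 + K))
D(I) = (63/8 + I)/(2*I) (D(I) = (I + (39 + 8*3)/(5 + 3))/(I + I) = (I + (39 + 24)/8)/((2*I)) = (I + (⅛)*63)*(1/(2*I)) = (I + 63/8)*(1/(2*I)) = (63/8 + I)*(1/(2*I)) = (63/8 + I)/(2*I))
(D(-1) + (-4*(-5) + v(-5)))² = ((1/16)*(63 + 8*(-1))/(-1) + (-4*(-5) - 5))² = ((1/16)*(-1)*(63 - 8) + (20 - 5))² = ((1/16)*(-1)*55 + 15)² = (-55/16 + 15)² = (185/16)² = 34225/256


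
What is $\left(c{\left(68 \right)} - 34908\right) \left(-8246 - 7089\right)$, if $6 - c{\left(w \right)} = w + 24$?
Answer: $536632990$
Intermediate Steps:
$c{\left(w \right)} = -18 - w$ ($c{\left(w \right)} = 6 - \left(w + 24\right) = 6 - \left(24 + w\right) = -18 - w$)
$\left(c{\left(68 \right)} - 34908\right) \left(-8246 - 7089\right) = \left(\left(-18 - 68\right) - 34908\right) \left(-8246 - 7089\right) = \left(\left(-18 - 68\right) - 34908\right) \left(-15335\right) = \left(-86 - 34908\right) \left(-15335\right) = \left(-34994\right) \left(-15335\right) = 536632990$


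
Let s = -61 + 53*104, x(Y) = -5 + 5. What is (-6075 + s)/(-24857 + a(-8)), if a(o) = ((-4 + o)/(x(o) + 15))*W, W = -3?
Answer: 3120/124273 ≈ 0.025106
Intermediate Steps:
x(Y) = 0
s = 5451 (s = -61 + 5512 = 5451)
a(o) = 4/5 - o/5 (a(o) = ((-4 + o)/(0 + 15))*(-3) = ((-4 + o)/15)*(-3) = ((-4 + o)*(1/15))*(-3) = (-4/15 + o/15)*(-3) = 4/5 - o/5)
(-6075 + s)/(-24857 + a(-8)) = (-6075 + 5451)/(-24857 + (4/5 - 1/5*(-8))) = -624/(-24857 + (4/5 + 8/5)) = -624/(-24857 + 12/5) = -624/(-124273/5) = -624*(-5/124273) = 3120/124273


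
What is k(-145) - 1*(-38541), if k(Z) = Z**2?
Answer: 59566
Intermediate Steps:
k(-145) - 1*(-38541) = (-145)**2 - 1*(-38541) = 21025 + 38541 = 59566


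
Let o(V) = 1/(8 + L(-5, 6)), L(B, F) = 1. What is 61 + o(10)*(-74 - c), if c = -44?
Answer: 173/3 ≈ 57.667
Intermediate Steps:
o(V) = 1/9 (o(V) = 1/(8 + 1) = 1/9)
61 + o(10)*(-74 - c) = 61 + (-74 - 1*(-44))/9 = 61 + (-74 + 44)/9 = 61 + (1/9)*(-30) = 61 - 10/3 = 173/3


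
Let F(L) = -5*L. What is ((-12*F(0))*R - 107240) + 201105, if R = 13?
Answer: 93865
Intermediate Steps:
((-12*F(0))*R - 107240) + 201105 = (-(-60)*0*13 - 107240) + 201105 = (-12*0*13 - 107240) + 201105 = (0*13 - 107240) + 201105 = (0 - 107240) + 201105 = -107240 + 201105 = 93865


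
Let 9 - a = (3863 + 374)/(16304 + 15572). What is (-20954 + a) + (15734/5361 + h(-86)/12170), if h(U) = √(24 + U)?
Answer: -3578754335593/170887236 + I*√62/12170 ≈ -20942.0 + 0.000647*I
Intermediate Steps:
a = 282647/31876 (a = 9 - (3863 + 374)/(16304 + 15572) = 9 - 4237/31876 = 282647/31876 ≈ 8.8671)
(-20954 + a) + (15734/5361 + h(-86)/12170) = (-20954 + 282647/31876) + (15734/5361 + √(24 - 86)/12170) = -667647057/31876 + (15734*(1/5361) + √(-62)*(1/12170)) = -667647057/31876 + (15734/5361 + (I*√62)*(1/12170)) = -667647057/31876 + (15734/5361 + I*√62/12170) = -3578754335593/170887236 + I*√62/12170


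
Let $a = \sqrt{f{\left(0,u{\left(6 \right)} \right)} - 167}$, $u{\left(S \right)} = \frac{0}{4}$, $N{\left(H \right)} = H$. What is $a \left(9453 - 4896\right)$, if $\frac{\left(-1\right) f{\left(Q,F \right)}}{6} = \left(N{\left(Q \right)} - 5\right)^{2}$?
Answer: $4557 i \sqrt{317} \approx 81135.0 i$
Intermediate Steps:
$u{\left(S \right)} = 0$ ($u{\left(S \right)} = 0 \cdot \frac{1}{4} = 0$)
$f{\left(Q,F \right)} = - 6 \left(-5 + Q\right)^{2}$ ($f{\left(Q,F \right)} = - 6 \left(Q - 5\right)^{2} = - 6 \left(-5 + Q\right)^{2}$)
$a = i \sqrt{317}$ ($a = \sqrt{- 6 \left(-5 + 0\right)^{2} - 167} = \sqrt{- 6 \left(-5\right)^{2} - 167} = \sqrt{\left(-6\right) 25 - 167} = \sqrt{-150 - 167} = \sqrt{-317} = i \sqrt{317} \approx 17.805 i$)
$a \left(9453 - 4896\right) = i \sqrt{317} \left(9453 - 4896\right) = i \sqrt{317} \cdot 4557 = 4557 i \sqrt{317}$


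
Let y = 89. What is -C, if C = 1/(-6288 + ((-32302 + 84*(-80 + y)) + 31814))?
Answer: 1/6020 ≈ 0.00016611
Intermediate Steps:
C = -1/6020 (C = 1/(-6288 + ((-32302 + 84*(-80 + 89)) + 31814)) = 1/(-6288 + ((-32302 + 84*9) + 31814)) = 1/(-6288 + ((-32302 + 756) + 31814)) = 1/(-6288 + (-31546 + 31814)) = 1/(-6288 + 268) = 1/(-6020) = -1/6020 ≈ -0.00016611)
-C = -1*(-1/6020) = 1/6020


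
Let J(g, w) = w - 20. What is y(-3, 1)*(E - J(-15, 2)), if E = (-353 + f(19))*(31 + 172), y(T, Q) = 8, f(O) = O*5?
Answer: -418848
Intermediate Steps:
f(O) = 5*O
J(g, w) = -20 + w
E = -52374 (E = (-353 + 5*19)*(31 + 172) = (-353 + 95)*203 = -258*203 = -52374)
y(-3, 1)*(E - J(-15, 2)) = 8*(-52374 - (-20 + 2)) = 8*(-52374 - 1*(-18)) = 8*(-52374 + 18) = 8*(-52356) = -418848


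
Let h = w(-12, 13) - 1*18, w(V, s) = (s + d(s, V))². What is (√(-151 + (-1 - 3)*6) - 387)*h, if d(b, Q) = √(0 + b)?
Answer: (18 - (13 + √13)²)*(387 - 5*I*√7) ≈ -99747.0 + 3409.6*I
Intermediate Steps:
d(b, Q) = √b
w(V, s) = (s + √s)²
h = -18 + (13 + √13)² (h = (13 + √13)² - 1*18 = (13 + √13)² - 18 = -18 + (13 + √13)² ≈ 257.74)
(√(-151 + (-1 - 3)*6) - 387)*h = (√(-151 + (-1 - 3)*6) - 387)*(164 + 26*√13) = (√(-151 - 4*6) - 387)*(164 + 26*√13) = (√(-151 - 24) - 387)*(164 + 26*√13) = (√(-175) - 387)*(164 + 26*√13) = (5*I*√7 - 387)*(164 + 26*√13) = (-387 + 5*I*√7)*(164 + 26*√13)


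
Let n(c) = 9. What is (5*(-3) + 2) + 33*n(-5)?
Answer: 284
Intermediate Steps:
(5*(-3) + 2) + 33*n(-5) = (5*(-3) + 2) + 33*9 = (-15 + 2) + 297 = -13 + 297 = 284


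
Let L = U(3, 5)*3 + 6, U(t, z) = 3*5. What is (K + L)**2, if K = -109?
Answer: 3364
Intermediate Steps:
U(t, z) = 15
L = 51 (L = 15*3 + 6 = 45 + 6 = 51)
(K + L)**2 = (-109 + 51)**2 = (-58)**2 = 3364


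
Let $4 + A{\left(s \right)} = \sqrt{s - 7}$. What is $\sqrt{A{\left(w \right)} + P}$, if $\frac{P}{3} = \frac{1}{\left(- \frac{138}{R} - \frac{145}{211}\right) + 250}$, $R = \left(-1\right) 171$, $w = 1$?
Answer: $\frac{\sqrt{-36088313830453 + 9049213092481 i \sqrt{6}}}{3008191} \approx 0.5883 + 2.0818 i$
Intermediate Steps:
$R = -171$
$A{\left(s \right)} = -4 + \sqrt{-7 + s}$ ($A{\left(s \right)} = -4 + \sqrt{s - 7} = -4 + \sqrt{-7 + s}$)
$P = \frac{36081}{3008191}$ ($P = \frac{3}{\left(- \frac{138}{-171} - \frac{145}{211}\right) + 250} = \frac{3}{\left(\left(-138\right) \left(- \frac{1}{171}\right) - \frac{145}{211}\right) + 250} = \frac{3}{\left(\frac{46}{57} - \frac{145}{211}\right) + 250} = \frac{3}{\frac{1441}{12027} + 250} = \frac{3}{\frac{3008191}{12027}} = 3 \cdot \frac{12027}{3008191} = \frac{36081}{3008191} \approx 0.011994$)
$\sqrt{A{\left(w \right)} + P} = \sqrt{\left(-4 + \sqrt{-7 + 1}\right) + \frac{36081}{3008191}} = \sqrt{\left(-4 + \sqrt{-6}\right) + \frac{36081}{3008191}} = \sqrt{\left(-4 + i \sqrt{6}\right) + \frac{36081}{3008191}} = \sqrt{- \frac{11996683}{3008191} + i \sqrt{6}}$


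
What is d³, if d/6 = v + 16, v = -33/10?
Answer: 55306341/125 ≈ 4.4245e+5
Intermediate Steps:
v = -33/10 (v = -33*⅒ = -33/10 ≈ -3.3000)
d = 381/5 (d = 6*(-33/10 + 16) = 6*(127/10) = 381/5 ≈ 76.200)
d³ = (381/5)³ = 55306341/125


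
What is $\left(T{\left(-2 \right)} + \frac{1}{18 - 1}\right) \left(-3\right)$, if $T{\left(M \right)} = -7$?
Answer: $\frac{354}{17} \approx 20.824$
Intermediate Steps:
$\left(T{\left(-2 \right)} + \frac{1}{18 - 1}\right) \left(-3\right) = \left(-7 + \frac{1}{18 - 1}\right) \left(-3\right) = \left(-7 + \frac{1}{17}\right) \left(-3\right) = \left(- \frac{118}{17}\right) \left(-3\right) = \frac{354}{17}$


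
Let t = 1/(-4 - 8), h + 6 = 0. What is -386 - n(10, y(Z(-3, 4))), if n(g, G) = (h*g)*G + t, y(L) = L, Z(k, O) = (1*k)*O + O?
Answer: -10391/12 ≈ -865.92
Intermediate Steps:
h = -6 (h = -6 + 0 = -6)
Z(k, O) = O + O*k (Z(k, O) = k*O + O = O*k + O = O + O*k)
t = -1/12 (t = 1/(-12) = -1/12 ≈ -0.083333)
n(g, G) = -1/12 - 6*G*g (n(g, G) = (-6*g)*G - 1/12 = -6*G*g - 1/12 = -1/12 - 6*G*g)
-386 - n(10, y(Z(-3, 4))) = -386 - (-1/12 - 6*4*(1 - 3)*10) = -386 - (-1/12 - 6*4*(-2)*10) = -386 - (-1/12 - 6*(-8)*10) = -386 - (-1/12 + 480) = -386 - 1*5759/12 = -386 - 5759/12 = -10391/12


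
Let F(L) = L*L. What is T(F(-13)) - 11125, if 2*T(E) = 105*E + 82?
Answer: -4423/2 ≈ -2211.5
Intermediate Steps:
F(L) = L**2
T(E) = 41 + 105*E/2 (T(E) = (105*E + 82)/2 = (82 + 105*E)/2 = 41 + 105*E/2)
T(F(-13)) - 11125 = (41 + (105/2)*(-13)**2) - 11125 = (41 + (105/2)*169) - 11125 = (41 + 17745/2) - 11125 = 17827/2 - 11125 = -4423/2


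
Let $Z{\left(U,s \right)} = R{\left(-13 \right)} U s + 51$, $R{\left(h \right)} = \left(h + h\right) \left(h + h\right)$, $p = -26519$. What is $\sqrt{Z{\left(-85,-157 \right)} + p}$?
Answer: $8 \sqrt{140543} \approx 2999.1$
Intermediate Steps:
$R{\left(h \right)} = 4 h^{2}$ ($R{\left(h \right)} = 2 h 2 h = 4 h^{2}$)
$Z{\left(U,s \right)} = 51 + 676 U s$ ($Z{\left(U,s \right)} = 4 \left(-13\right)^{2} U s + 51 = 4 \cdot 169 U s + 51 = 676 U s + 51 = 51 + 676 U s$)
$\sqrt{Z{\left(-85,-157 \right)} + p} = \sqrt{\left(51 + 676 \left(-85\right) \left(-157\right)\right) - 26519} = \sqrt{\left(51 + 9021220\right) - 26519} = \sqrt{9021271 - 26519} = \sqrt{8994752} = 8 \sqrt{140543}$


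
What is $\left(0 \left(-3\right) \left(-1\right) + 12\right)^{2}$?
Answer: $144$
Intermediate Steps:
$\left(0 \left(-3\right) \left(-1\right) + 12\right)^{2} = \left(0 \left(-1\right) + 12\right)^{2} = \left(0 + 12\right)^{2} = 12^{2} = 144$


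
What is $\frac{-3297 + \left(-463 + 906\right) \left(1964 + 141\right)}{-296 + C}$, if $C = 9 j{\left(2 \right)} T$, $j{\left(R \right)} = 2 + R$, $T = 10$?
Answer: $\frac{464609}{32} \approx 14519.0$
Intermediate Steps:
$C = 360$ ($C = 9 \left(2 + 2\right) 10 = 9 \cdot 4 \cdot 10 = 36 \cdot 10 = 360$)
$\frac{-3297 + \left(-463 + 906\right) \left(1964 + 141\right)}{-296 + C} = \frac{-3297 + \left(-463 + 906\right) \left(1964 + 141\right)}{-296 + 360} = \frac{-3297 + 443 \cdot 2105}{64} = \left(-3297 + 932515\right) \frac{1}{64} = 929218 \cdot \frac{1}{64} = \frac{464609}{32}$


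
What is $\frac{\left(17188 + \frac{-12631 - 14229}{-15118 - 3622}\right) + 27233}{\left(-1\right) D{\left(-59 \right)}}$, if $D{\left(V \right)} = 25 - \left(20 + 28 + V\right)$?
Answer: $- \frac{10405955}{8433} \approx -1234.0$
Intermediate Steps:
$D{\left(V \right)} = -23 - V$ ($D{\left(V \right)} = 25 - \left(48 + V\right) = -23 - V$)
$\frac{\left(17188 + \frac{-12631 - 14229}{-15118 - 3622}\right) + 27233}{\left(-1\right) D{\left(-59 \right)}} = \frac{\left(17188 + \frac{-12631 - 14229}{-15118 - 3622}\right) + 27233}{\left(-1\right) \left(-23 - -59\right)} = \frac{\left(17188 - \frac{26860}{-18740}\right) + 27233}{\left(-1\right) \left(-23 + 59\right)} = \frac{\left(17188 - - \frac{1343}{937}\right) + 27233}{\left(-1\right) 36} = \frac{\left(17188 + \frac{1343}{937}\right) + 27233}{-36} = \left(\frac{16106499}{937} + 27233\right) \left(- \frac{1}{36}\right) = \frac{41623820}{937} \left(- \frac{1}{36}\right) = - \frac{10405955}{8433}$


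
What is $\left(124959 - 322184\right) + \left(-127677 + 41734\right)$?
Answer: $-283168$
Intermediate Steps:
$\left(124959 - 322184\right) + \left(-127677 + 41734\right) = -197225 - 85943 = -283168$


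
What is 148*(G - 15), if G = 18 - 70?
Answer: -9916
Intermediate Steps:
G = -52
148*(G - 15) = 148*(-52 - 15) = 148*(-67) = -9916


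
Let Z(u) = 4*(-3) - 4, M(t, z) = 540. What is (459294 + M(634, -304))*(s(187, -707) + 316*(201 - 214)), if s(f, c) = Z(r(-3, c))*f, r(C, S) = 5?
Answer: -3264821400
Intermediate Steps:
Z(u) = -16 (Z(u) = -12 - 4 = -16)
s(f, c) = -16*f
(459294 + M(634, -304))*(s(187, -707) + 316*(201 - 214)) = (459294 + 540)*(-16*187 + 316*(201 - 214)) = 459834*(-2992 + 316*(-13)) = 459834*(-2992 - 4108) = 459834*(-7100) = -3264821400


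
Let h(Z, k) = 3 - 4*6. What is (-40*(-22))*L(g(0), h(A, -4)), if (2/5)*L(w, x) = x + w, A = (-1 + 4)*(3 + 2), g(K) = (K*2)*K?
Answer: -46200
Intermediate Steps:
g(K) = 2*K² (g(K) = (2*K)*K = 2*K²)
A = 15 (A = 3*5 = 15)
h(Z, k) = -21 (h(Z, k) = 3 - 24 = -21)
L(w, x) = 5*w/2 + 5*x/2 (L(w, x) = 5*(x + w)/2 = 5*(w + x)/2 = 5*w/2 + 5*x/2)
(-40*(-22))*L(g(0), h(A, -4)) = (-40*(-22))*(5*(2*0²)/2 + (5/2)*(-21)) = 880*(5*(2*0)/2 - 105/2) = 880*((5/2)*0 - 105/2) = 880*(0 - 105/2) = 880*(-105/2) = -46200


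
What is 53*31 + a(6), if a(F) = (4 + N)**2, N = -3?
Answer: 1644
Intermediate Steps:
a(F) = 1 (a(F) = (4 - 3)**2 = 1**2 = 1)
53*31 + a(6) = 53*31 + 1 = 1643 + 1 = 1644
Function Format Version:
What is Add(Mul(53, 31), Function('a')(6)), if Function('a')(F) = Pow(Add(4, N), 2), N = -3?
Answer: 1644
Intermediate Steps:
Function('a')(F) = 1 (Function('a')(F) = Pow(Add(4, -3), 2) = Pow(1, 2) = 1)
Add(Mul(53, 31), Function('a')(6)) = Add(Mul(53, 31), 1) = Add(1643, 1) = 1644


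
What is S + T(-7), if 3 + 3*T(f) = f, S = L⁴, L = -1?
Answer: -7/3 ≈ -2.3333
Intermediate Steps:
S = 1 (S = (-1)⁴ = 1)
T(f) = -1 + f/3
S + T(-7) = 1 + (-1 + (⅓)*(-7)) = 1 + (-1 - 7/3) = 1 - 10/3 = -7/3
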